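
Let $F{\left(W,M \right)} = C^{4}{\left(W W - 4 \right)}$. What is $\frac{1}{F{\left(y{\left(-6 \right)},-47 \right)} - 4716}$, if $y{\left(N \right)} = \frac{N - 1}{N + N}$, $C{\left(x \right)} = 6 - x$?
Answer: $\frac{429981696}{1715970805825} \approx 0.00025058$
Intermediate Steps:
$y{\left(N \right)} = \frac{-1 + N}{2 N}$
$F{\left(W,M \right)} = \left(10 - W^{2}\right)^{4}$ ($F{\left(W,M \right)} = \left(6 - \left(W W - 4\right)\right)^{4} = \left(6 - \left(W^{2} - 4\right)\right)^{4} = \left(6 - \left(-4 + W^{2}\right)\right)^{4} = \left(10 - W^{2}\right)^{4}$)
$\frac{1}{F{\left(y{\left(-6 \right)},-47 \right)} - 4716} = \frac{1}{\left(-10 + \left(\frac{-1 - 6}{2 \left(-6\right)}\right)^{2}\right)^{4} - 4716} = \frac{1}{\left(-10 + \left(\frac{1}{2} \left(- \frac{1}{6}\right) \left(-7\right)\right)^{2}\right)^{4} - 4716} = \frac{1}{\left(-10 + \left(\frac{7}{12}\right)^{2}\right)^{4} - 4716} = \frac{1}{\left(-10 + \frac{49}{144}\right)^{4} - 4716} = \frac{1}{\left(- \frac{1391}{144}\right)^{4} - 4716} = \frac{1}{\frac{3743764484161}{429981696} - 4716} = \frac{1}{\frac{1715970805825}{429981696}} = \frac{429981696}{1715970805825}$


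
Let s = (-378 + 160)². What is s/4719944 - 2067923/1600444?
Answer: -1210552656957/944250756892 ≈ -1.2820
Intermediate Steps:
s = 47524 (s = (-218)² = 47524)
s/4719944 - 2067923/1600444 = 47524/4719944 - 2067923/1600444 = 47524*(1/4719944) - 2067923*1/1600444 = 11881/1179986 - 2067923/1600444 = -1210552656957/944250756892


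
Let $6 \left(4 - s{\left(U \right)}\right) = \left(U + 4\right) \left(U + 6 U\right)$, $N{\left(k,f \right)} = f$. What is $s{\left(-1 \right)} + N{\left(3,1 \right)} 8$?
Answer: $\frac{31}{2} \approx 15.5$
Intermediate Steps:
$s{\left(U \right)} = 4 - \frac{7 U \left(4 + U\right)}{6}$ ($s{\left(U \right)} = 4 - \frac{\left(U + 4\right) \left(U + 6 U\right)}{6} = 4 - \frac{\left(4 + U\right) 7 U}{6} = 4 - \frac{7 U \left(4 + U\right)}{6}$)
$s{\left(-1 \right)} + N{\left(3,1 \right)} 8 = \left(4 - - \frac{14}{3} - \frac{7 \left(-1\right)^{2}}{6}\right) + 1 \cdot 8 = \left(4 + \frac{14}{3} - \frac{7}{6}\right) + 8 = \frac{15}{2} + 8 = \frac{31}{2}$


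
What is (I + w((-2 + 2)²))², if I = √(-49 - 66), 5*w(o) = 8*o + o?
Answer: -115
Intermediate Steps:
w(o) = 9*o/5 (w(o) = (8*o + o)/5 = (9*o)/5 = 9*o/5)
I = I*√115 (I = √(-115) = I*√115 ≈ 10.724*I)
(I + w((-2 + 2)²))² = (I*√115 + 9*(-2 + 2)²/5)² = (I*√115 + (9/5)*0²)² = (I*√115 + (9/5)*0)² = (I*√115 + 0)² = (I*√115)² = -115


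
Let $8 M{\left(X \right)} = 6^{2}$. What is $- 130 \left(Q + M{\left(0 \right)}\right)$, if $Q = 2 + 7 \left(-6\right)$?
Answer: $4615$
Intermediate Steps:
$M{\left(X \right)} = \frac{9}{2}$ ($M{\left(X \right)} = \frac{6^{2}}{8} = \frac{1}{8} \cdot 36 = \frac{9}{2}$)
$Q = -40$ ($Q = 2 - 42 = -40$)
$- 130 \left(Q + M{\left(0 \right)}\right) = - 130 \left(-40 + \frac{9}{2}\right) = \left(-130\right) \left(- \frac{71}{2}\right) = 4615$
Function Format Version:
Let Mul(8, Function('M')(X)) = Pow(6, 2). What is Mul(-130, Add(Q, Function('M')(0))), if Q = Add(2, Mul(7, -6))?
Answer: 4615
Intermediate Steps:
Function('M')(X) = Rational(9, 2) (Function('M')(X) = Mul(Rational(1, 8), Pow(6, 2)) = Mul(Rational(1, 8), 36) = Rational(9, 2))
Q = -40 (Q = Add(2, -42) = -40)
Mul(-130, Add(Q, Function('M')(0))) = Mul(-130, Add(-40, Rational(9, 2))) = Mul(-130, Rational(-71, 2)) = 4615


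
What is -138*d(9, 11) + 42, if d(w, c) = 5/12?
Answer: -31/2 ≈ -15.500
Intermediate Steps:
d(w, c) = 5/12 (d(w, c) = 5*(1/12) = 5/12)
-138*d(9, 11) + 42 = -138*5/12 + 42 = -115/2 + 42 = -31/2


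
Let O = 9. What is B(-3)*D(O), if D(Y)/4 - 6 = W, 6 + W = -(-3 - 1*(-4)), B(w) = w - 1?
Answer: 16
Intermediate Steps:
B(w) = -1 + w
W = -7 (W = -6 - (-3 - 1*(-4)) = -6 - (-3 + 4) = -6 - 1*1 = -6 - 1 = -7)
D(Y) = -4 (D(Y) = 24 + 4*(-7) = 24 - 28 = -4)
B(-3)*D(O) = (-1 - 3)*(-4) = -4*(-4) = 16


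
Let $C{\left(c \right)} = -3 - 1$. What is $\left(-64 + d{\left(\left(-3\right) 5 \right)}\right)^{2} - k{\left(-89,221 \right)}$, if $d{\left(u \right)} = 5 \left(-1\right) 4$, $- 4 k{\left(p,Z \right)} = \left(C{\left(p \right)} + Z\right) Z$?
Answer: $\frac{76181}{4} \approx 19045.0$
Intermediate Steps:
$C{\left(c \right)} = -4$ ($C{\left(c \right)} = -3 - 1 = -4$)
$k{\left(p,Z \right)} = - \frac{Z \left(-4 + Z\right)}{4}$ ($k{\left(p,Z \right)} = - \frac{\left(-4 + Z\right) Z}{4} = - \frac{Z \left(-4 + Z\right)}{4}$)
$d{\left(u \right)} = -20$ ($d{\left(u \right)} = \left(-5\right) 4 = -20$)
$\left(-64 + d{\left(\left(-3\right) 5 \right)}\right)^{2} - k{\left(-89,221 \right)} = \left(-64 - 20\right)^{2} - \frac{1}{4} \cdot 221 \left(4 - 221\right) = \left(-84\right)^{2} - \frac{1}{4} \cdot 221 \left(4 - 221\right) = 7056 - \frac{1}{4} \cdot 221 \left(-217\right) = 7056 - - \frac{47957}{4} = 7056 + \frac{47957}{4} = \frac{76181}{4}$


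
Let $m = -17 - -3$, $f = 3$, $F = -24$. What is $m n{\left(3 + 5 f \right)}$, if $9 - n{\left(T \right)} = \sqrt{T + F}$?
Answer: $-126 + 14 i \sqrt{6} \approx -126.0 + 34.293 i$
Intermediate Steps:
$m = -14$ ($m = -17 + 3 = -14$)
$n{\left(T \right)} = 9 - \sqrt{-24 + T}$ ($n{\left(T \right)} = 9 - \sqrt{T - 24} = 9 - \sqrt{-24 + T}$)
$m n{\left(3 + 5 f \right)} = - 14 \left(9 - \sqrt{-24 + \left(3 + 5 \cdot 3\right)}\right) = - 14 \left(9 - \sqrt{-24 + \left(3 + 15\right)}\right) = - 14 \left(9 - \sqrt{-24 + 18}\right) = - 14 \left(9 - \sqrt{-6}\right) = - 14 \left(9 - i \sqrt{6}\right) = -126 + 14 i \sqrt{6}$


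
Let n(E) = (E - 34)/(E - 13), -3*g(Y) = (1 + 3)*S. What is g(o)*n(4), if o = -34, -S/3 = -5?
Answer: -200/3 ≈ -66.667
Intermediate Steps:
S = 15 (S = -3*(-5) = 15)
g(Y) = -20 (g(Y) = -(1 + 3)*15/3 = -4*15/3 = -1/3*60 = -20)
n(E) = (-34 + E)/(-13 + E)
g(o)*n(4) = -20*(-34 + 4)/(-13 + 4) = -20*(-30)/(-9) = -(-20)*(-30)/9 = -20*10/3 = -200/3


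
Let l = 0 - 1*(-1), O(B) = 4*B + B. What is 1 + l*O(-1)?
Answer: -4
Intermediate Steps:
O(B) = 5*B
l = 1 (l = 0 + 1 = 1)
1 + l*O(-1) = 1 + 1*(5*(-1)) = 1 + 1*(-5) = 1 - 5 = -4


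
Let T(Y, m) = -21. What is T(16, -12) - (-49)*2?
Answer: 77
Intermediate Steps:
T(16, -12) - (-49)*2 = -21 - (-49)*2 = -21 - 1*(-98) = -21 + 98 = 77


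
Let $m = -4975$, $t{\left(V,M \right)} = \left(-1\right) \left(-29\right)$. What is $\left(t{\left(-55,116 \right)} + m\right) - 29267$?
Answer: $-34213$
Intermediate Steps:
$t{\left(V,M \right)} = 29$
$\left(t{\left(-55,116 \right)} + m\right) - 29267 = \left(29 - 4975\right) - 29267 = -4946 - 29267 = -34213$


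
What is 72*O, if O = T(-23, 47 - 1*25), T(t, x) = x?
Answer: 1584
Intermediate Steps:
O = 22 (O = 47 - 1*25 = 47 - 25 = 22)
72*O = 72*22 = 1584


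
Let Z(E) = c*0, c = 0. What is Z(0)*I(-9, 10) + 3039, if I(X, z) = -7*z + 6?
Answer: 3039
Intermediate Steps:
I(X, z) = 6 - 7*z
Z(E) = 0 (Z(E) = 0*0 = 0)
Z(0)*I(-9, 10) + 3039 = 0*(6 - 7*10) + 3039 = 0*(6 - 70) + 3039 = 0*(-64) + 3039 = 0 + 3039 = 3039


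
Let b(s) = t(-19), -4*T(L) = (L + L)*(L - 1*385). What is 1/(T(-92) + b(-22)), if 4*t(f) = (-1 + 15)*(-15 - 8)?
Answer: -2/44045 ≈ -4.5408e-5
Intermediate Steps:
T(L) = -L*(-385 + L)/2 (T(L) = -(L + L)*(L - 1*385)/4 = -2*L*(L - 385)/4 = -2*L*(-385 + L)/4 = -L*(-385 + L)/2)
t(f) = -161/2 (t(f) = ((-1 + 15)*(-15 - 8))/4 = (14*(-23))/4 = (1/4)*(-322) = -161/2)
b(s) = -161/2
1/(T(-92) + b(-22)) = 1/((1/2)*(-92)*(385 - 1*(-92)) - 161/2) = 1/((1/2)*(-92)*(385 + 92) - 161/2) = 1/((1/2)*(-92)*477 - 161/2) = 1/(-21942 - 161/2) = 1/(-44045/2) = -2/44045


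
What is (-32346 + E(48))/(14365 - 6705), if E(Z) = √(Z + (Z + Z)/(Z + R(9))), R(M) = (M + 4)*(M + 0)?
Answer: -16173/3830 + √9185/105325 ≈ -4.2218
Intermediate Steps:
R(M) = M*(4 + M) (R(M) = (4 + M)*M = M*(4 + M))
E(Z) = √(Z + 2*Z/(117 + Z)) (E(Z) = √(Z + (Z + Z)/(Z + 9*(4 + 9))) = √(Z + (2*Z)/(Z + 9*13)) = √(Z + (2*Z)/(Z + 117)) = √(Z + (2*Z)/(117 + Z)) = √(Z + 2*Z/(117 + Z)))
(-32346 + E(48))/(14365 - 6705) = (-32346 + √(48*(119 + 48)/(117 + 48)))/(14365 - 6705) = (-32346 + √(48*167/165))/7660 = (-32346 + √(48*(1/165)*167))*(1/7660) = (-32346 + √(2672/55))*(1/7660) = (-32346 + 4*√9185/55)*(1/7660) = -16173/3830 + √9185/105325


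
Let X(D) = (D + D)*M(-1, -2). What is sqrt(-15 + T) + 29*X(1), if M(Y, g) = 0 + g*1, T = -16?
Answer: -116 + I*sqrt(31) ≈ -116.0 + 5.5678*I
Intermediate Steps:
M(Y, g) = g (M(Y, g) = 0 + g = g)
X(D) = -4*D (X(D) = (D + D)*(-2) = (2*D)*(-2) = -4*D)
sqrt(-15 + T) + 29*X(1) = sqrt(-15 - 16) + 29*(-4*1) = sqrt(-31) + 29*(-4) = I*sqrt(31) - 116 = -116 + I*sqrt(31)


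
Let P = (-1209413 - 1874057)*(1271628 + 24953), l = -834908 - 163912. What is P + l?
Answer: -3997969614890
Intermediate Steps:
l = -998820
P = -3997968616070 (P = -3083470*1296581 = -3997968616070)
P + l = -3997968616070 - 998820 = -3997969614890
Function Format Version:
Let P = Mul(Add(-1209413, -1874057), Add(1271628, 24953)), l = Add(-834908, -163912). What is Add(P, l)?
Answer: -3997969614890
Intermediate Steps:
l = -998820
P = -3997968616070 (P = Mul(-3083470, 1296581) = -3997968616070)
Add(P, l) = Add(-3997968616070, -998820) = -3997969614890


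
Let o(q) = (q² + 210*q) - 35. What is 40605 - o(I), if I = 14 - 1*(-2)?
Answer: 37024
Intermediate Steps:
I = 16 (I = 14 + 2 = 16)
o(q) = -35 + q² + 210*q
40605 - o(I) = 40605 - (-35 + 16² + 210*16) = 40605 - (-35 + 256 + 3360) = 40605 - 1*3581 = 40605 - 3581 = 37024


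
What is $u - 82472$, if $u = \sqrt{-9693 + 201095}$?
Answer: $-82472 + \sqrt{191402} \approx -82035.0$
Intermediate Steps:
$u = \sqrt{191402} \approx 437.5$
$u - 82472 = \sqrt{191402} - 82472 = -82472 + \sqrt{191402}$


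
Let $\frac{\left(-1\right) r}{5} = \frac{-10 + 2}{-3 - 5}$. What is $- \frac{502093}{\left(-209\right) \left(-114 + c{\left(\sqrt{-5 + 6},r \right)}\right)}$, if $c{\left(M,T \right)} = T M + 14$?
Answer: $- \frac{502093}{21945} \approx -22.88$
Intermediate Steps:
$r = -5$ ($r = - 5 \frac{-10 + 2}{-3 - 5} = - 5 \left(- \frac{8}{-8}\right) = - 5 \left(\left(-8\right) \left(- \frac{1}{8}\right)\right) = \left(-5\right) 1 = -5$)
$c{\left(M,T \right)} = 14 + M T$ ($c{\left(M,T \right)} = M T + 14 = 14 + M T$)
$- \frac{502093}{\left(-209\right) \left(-114 + c{\left(\sqrt{-5 + 6},r \right)}\right)} = - \frac{502093}{\left(-209\right) \left(-114 + \left(14 + \sqrt{-5 + 6} \left(-5\right)\right)\right)} = - \frac{502093}{\left(-209\right) \left(-114 + \left(14 + \sqrt{1} \left(-5\right)\right)\right)} = - \frac{502093}{\left(-209\right) \left(-114 + \left(14 + 1 \left(-5\right)\right)\right)} = - \frac{502093}{\left(-209\right) \left(-114 + \left(14 - 5\right)\right)} = - \frac{502093}{\left(-209\right) \left(-114 + 9\right)} = - \frac{502093}{\left(-209\right) \left(-105\right)} = - \frac{502093}{21945}$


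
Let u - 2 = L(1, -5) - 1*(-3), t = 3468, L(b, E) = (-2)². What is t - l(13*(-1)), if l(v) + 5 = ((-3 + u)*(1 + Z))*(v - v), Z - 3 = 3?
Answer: 3473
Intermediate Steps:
Z = 6 (Z = 3 + 3 = 6)
L(b, E) = 4
u = 9 (u = 2 + (4 - 1*(-3)) = 2 + (4 + 3) = 2 + 7 = 9)
l(v) = -5 (l(v) = -5 + ((-3 + 9)*(1 + 6))*(v - v) = -5 + (6*7)*0 = -5 + 42*0 = -5 + 0 = -5)
t - l(13*(-1)) = 3468 - 1*(-5) = 3468 + 5 = 3473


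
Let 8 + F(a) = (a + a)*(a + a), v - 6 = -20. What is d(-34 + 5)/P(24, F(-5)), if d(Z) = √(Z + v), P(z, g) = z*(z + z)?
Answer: I*√43/1152 ≈ 0.0056922*I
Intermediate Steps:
v = -14 (v = 6 - 20 = -14)
F(a) = -8 + 4*a² (F(a) = -8 + (a + a)*(a + a) = -8 + (2*a)*(2*a) = -8 + 4*a²)
P(z, g) = 2*z² (P(z, g) = z*(2*z) = 2*z²)
d(Z) = √(-14 + Z) (d(Z) = √(Z - 14) = √(-14 + Z))
d(-34 + 5)/P(24, F(-5)) = √(-14 + (-34 + 5))/((2*24²)) = √(-14 - 29)/((2*576)) = √(-43)/1152 = (I*√43)*(1/1152) = I*√43/1152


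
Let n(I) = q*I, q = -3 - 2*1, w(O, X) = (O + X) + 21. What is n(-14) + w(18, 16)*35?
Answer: 1995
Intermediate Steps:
w(O, X) = 21 + O + X
q = -5 (q = -3 - 2 = -5)
n(I) = -5*I
n(-14) + w(18, 16)*35 = -5*(-14) + (21 + 18 + 16)*35 = 70 + 55*35 = 70 + 1925 = 1995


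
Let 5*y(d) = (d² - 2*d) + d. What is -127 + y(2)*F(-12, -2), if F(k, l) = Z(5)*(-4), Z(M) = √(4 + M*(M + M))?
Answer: -127 - 24*√6/5 ≈ -138.76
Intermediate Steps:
Z(M) = √(4 + 2*M²) (Z(M) = √(4 + M*(2*M)) = √(4 + 2*M²))
y(d) = -d/5 + d²/5 (y(d) = ((d² - 2*d) + d)/5 = (d² - d)/5 = -d/5 + d²/5)
F(k, l) = -12*√6 (F(k, l) = √(4 + 2*5²)*(-4) = √(4 + 2*25)*(-4) = √(4 + 50)*(-4) = √54*(-4) = (3*√6)*(-4) = -12*√6)
-127 + y(2)*F(-12, -2) = -127 + ((⅕)*2*(-1 + 2))*(-12*√6) = -127 + ((⅕)*2*1)*(-12*√6) = -127 + 2*(-12*√6)/5 = -127 - 24*√6/5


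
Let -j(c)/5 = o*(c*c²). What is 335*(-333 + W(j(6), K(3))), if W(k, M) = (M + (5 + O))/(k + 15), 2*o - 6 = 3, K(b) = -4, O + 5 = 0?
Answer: -108096527/969 ≈ -1.1155e+5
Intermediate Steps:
O = -5 (O = -5 + 0 = -5)
o = 9/2 (o = 3 + (½)*3 = 3 + 3/2 = 9/2 ≈ 4.5000)
j(c) = -45*c³/2 (j(c) = -45*c*c²/2 = -45*c³/2)
W(k, M) = M/(15 + k) (W(k, M) = (M + (5 - 5))/(k + 15) = (M + 0)/(15 + k) = M/(15 + k))
335*(-333 + W(j(6), K(3))) = 335*(-333 - 4/(15 - 45/2*6³)) = 335*(-333 - 4/(15 - 45/2*216)) = 335*(-333 - 4/(15 - 4860)) = 335*(-333 - 4/(-4845)) = 335*(-333 - 4*(-1/4845)) = 335*(-333 + 4/4845) = 335*(-1613381/4845) = -108096527/969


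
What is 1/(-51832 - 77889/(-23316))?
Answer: -7772/402812341 ≈ -1.9294e-5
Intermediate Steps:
1/(-51832 - 77889/(-23316)) = 1/(-51832 - 77889*(-1/23316)) = 1/(-51832 + 25963/7772) = 1/(-402812341/7772) = -7772/402812341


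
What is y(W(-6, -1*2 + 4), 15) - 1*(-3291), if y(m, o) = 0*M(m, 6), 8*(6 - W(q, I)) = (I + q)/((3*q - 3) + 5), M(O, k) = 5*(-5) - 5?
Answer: 3291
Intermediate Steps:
M(O, k) = -30 (M(O, k) = -25 - 5 = -30)
W(q, I) = 6 - (I + q)/(8*(2 + 3*q)) (W(q, I) = 6 - (I + q)/(8*((3*q - 3) + 5)) = 6 - (I + q)/(8*((-3 + 3*q) + 5)) = 6 - (I + q)/(8*(2 + 3*q)))
y(m, o) = 0 (y(m, o) = 0*(-30) = 0)
y(W(-6, -1*2 + 4), 15) - 1*(-3291) = 0 - 1*(-3291) = 0 + 3291 = 3291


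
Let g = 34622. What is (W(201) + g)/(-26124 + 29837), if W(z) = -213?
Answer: 34409/3713 ≈ 9.2672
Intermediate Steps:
(W(201) + g)/(-26124 + 29837) = (-213 + 34622)/(-26124 + 29837) = 34409/3713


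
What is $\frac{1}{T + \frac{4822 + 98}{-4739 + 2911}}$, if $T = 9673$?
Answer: $\frac{457}{4419331} \approx 0.00010341$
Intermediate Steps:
$\frac{1}{T + \frac{4822 + 98}{-4739 + 2911}} = \frac{1}{9673 + \frac{4822 + 98}{-4739 + 2911}} = \frac{1}{9673 + \frac{4920}{-1828}} = \frac{1}{9673 + 4920 \left(- \frac{1}{1828}\right)} = \frac{1}{9673 - \frac{1230}{457}} = \frac{1}{\frac{4419331}{457}} = \frac{457}{4419331}$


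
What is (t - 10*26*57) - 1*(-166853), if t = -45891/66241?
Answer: 10070772062/66241 ≈ 1.5203e+5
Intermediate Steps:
t = -45891/66241 (t = -45891*1/66241 = -45891/66241 ≈ -0.69279)
(t - 10*26*57) - 1*(-166853) = (-45891/66241 - 10*26*57) - 1*(-166853) = (-45891/66241 - 260*57) + 166853 = (-45891/66241 - 1*14820) + 166853 = (-45891/66241 - 14820) + 166853 = -981737511/66241 + 166853 = 10070772062/66241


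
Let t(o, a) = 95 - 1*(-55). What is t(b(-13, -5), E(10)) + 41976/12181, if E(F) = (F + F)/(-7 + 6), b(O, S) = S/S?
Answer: 1869126/12181 ≈ 153.45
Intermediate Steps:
b(O, S) = 1
E(F) = -2*F (E(F) = (2*F)/(-1) = (2*F)*(-1) = -2*F)
t(o, a) = 150 (t(o, a) = 95 + 55 = 150)
t(b(-13, -5), E(10)) + 41976/12181 = 150 + 41976/12181 = 1869126/12181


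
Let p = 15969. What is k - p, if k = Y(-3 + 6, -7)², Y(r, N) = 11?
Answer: -15848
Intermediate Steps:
k = 121 (k = 11² = 121)
k - p = 121 - 1*15969 = 121 - 15969 = -15848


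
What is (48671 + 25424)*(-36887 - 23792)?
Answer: -4496010505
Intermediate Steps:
(48671 + 25424)*(-36887 - 23792) = 74095*(-60679) = -4496010505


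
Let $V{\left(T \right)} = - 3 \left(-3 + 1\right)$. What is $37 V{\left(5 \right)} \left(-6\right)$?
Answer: $-1332$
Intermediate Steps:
$V{\left(T \right)} = 6$ ($V{\left(T \right)} = \left(-3\right) \left(-2\right) = 6$)
$37 V{\left(5 \right)} \left(-6\right) = 37 \cdot 6 \left(-6\right) = 222 \left(-6\right) = -1332$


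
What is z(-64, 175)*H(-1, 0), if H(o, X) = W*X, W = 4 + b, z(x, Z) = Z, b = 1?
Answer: 0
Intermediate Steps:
W = 5 (W = 4 + 1 = 5)
H(o, X) = 5*X
z(-64, 175)*H(-1, 0) = 175*(5*0) = 175*0 = 0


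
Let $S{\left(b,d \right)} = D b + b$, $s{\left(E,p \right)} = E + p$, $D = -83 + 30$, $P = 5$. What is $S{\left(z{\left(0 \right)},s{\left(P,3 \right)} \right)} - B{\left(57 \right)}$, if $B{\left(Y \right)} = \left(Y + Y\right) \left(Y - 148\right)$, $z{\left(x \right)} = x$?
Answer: $10374$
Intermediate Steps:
$D = -53$
$B{\left(Y \right)} = 2 Y \left(-148 + Y\right)$
$S{\left(b,d \right)} = - 52 b$ ($S{\left(b,d \right)} = - 53 b + b = - 52 b$)
$S{\left(z{\left(0 \right)},s{\left(P,3 \right)} \right)} - B{\left(57 \right)} = \left(-52\right) 0 - 2 \cdot 57 \left(-148 + 57\right) = 0 - 2 \cdot 57 \left(-91\right) = 0 - -10374 = 0 + 10374 = 10374$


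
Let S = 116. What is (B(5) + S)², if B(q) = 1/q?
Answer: 337561/25 ≈ 13502.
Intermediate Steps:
(B(5) + S)² = (1/5 + 116)² = (⅕ + 116)² = (581/5)² = 337561/25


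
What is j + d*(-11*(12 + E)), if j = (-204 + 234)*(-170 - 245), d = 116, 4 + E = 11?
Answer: -36694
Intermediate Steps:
E = 7 (E = -4 + 11 = 7)
j = -12450 (j = 30*(-415) = -12450)
j + d*(-11*(12 + E)) = -12450 + 116*(-11*(12 + 7)) = -12450 + 116*(-11*19) = -12450 + 116*(-209) = -12450 - 24244 = -36694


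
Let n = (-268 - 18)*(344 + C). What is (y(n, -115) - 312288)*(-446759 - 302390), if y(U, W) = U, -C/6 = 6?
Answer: 299941280024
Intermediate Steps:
C = -36 (C = -6*6 = -36)
n = -88088 (n = (-268 - 18)*(344 - 36) = -286*308 = -88088)
(y(n, -115) - 312288)*(-446759 - 302390) = (-88088 - 312288)*(-446759 - 302390) = -400376*(-749149) = 299941280024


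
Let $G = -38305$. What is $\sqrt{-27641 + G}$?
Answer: $i \sqrt{65946} \approx 256.8 i$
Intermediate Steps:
$\sqrt{-27641 + G} = \sqrt{-27641 - 38305} = \sqrt{-65946} = i \sqrt{65946}$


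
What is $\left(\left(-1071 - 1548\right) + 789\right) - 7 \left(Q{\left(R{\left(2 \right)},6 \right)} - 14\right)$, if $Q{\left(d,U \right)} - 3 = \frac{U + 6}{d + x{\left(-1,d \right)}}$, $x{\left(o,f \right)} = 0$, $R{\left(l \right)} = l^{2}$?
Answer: $-1774$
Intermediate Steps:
$Q{\left(d,U \right)} = 3 + \frac{6 + U}{d}$ ($Q{\left(d,U \right)} = 3 + \frac{U + 6}{d + 0} = 3 + \frac{6 + U}{d}$)
$\left(\left(-1071 - 1548\right) + 789\right) - 7 \left(Q{\left(R{\left(2 \right)},6 \right)} - 14\right) = \left(\left(-1071 - 1548\right) + 789\right) - 7 \left(\frac{6 + 6 + 3 \cdot 2^{2}}{2^{2}} - 14\right) = \left(-2619 + 789\right) - 7 \left(\frac{6 + 6 + 3 \cdot 4}{4} - 14\right) = -1830 - 7 \left(\frac{6 + 6 + 12}{4} - 14\right) = -1830 - 7 \left(\frac{1}{4} \cdot 24 - 14\right) = -1830 - 7 \left(6 - 14\right) = -1830 - 7 \left(-8\right) = -1830 - -56 = -1830 + 56 = -1774$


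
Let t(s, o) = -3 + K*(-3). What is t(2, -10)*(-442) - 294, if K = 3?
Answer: 5010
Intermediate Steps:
t(s, o) = -12 (t(s, o) = -3 + 3*(-3) = -3 - 9 = -12)
t(2, -10)*(-442) - 294 = -12*(-442) - 294 = 5304 - 294 = 5010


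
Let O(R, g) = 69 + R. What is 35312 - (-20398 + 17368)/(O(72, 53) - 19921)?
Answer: 69846833/1978 ≈ 35312.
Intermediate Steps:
35312 - (-20398 + 17368)/(O(72, 53) - 19921) = 35312 - (-20398 + 17368)/((69 + 72) - 19921) = 35312 - (-3030)/(141 - 19921) = 35312 - (-3030)/(-19780) = 35312 - (-3030)*(-1)/19780 = 35312 - 1*303/1978 = 35312 - 303/1978 = 69846833/1978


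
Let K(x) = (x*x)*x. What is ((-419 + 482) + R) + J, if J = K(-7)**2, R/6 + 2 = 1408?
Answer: 126148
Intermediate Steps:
R = 8436 (R = -12 + 6*1408 = -12 + 8448 = 8436)
K(x) = x**3 (K(x) = x**2*x = x**3)
J = 117649 (J = ((-7)**3)**2 = (-343)**2 = 117649)
((-419 + 482) + R) + J = ((-419 + 482) + 8436) + 117649 = (63 + 8436) + 117649 = 8499 + 117649 = 126148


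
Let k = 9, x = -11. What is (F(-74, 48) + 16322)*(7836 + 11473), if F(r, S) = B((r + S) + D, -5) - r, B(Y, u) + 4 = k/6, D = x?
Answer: 633084183/2 ≈ 3.1654e+8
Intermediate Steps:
D = -11
B(Y, u) = -5/2 (B(Y, u) = -4 + 9/6 = -4 + 9*(1/6) = -4 + 3/2 = -5/2)
F(r, S) = -5/2 - r
(F(-74, 48) + 16322)*(7836 + 11473) = ((-5/2 - 1*(-74)) + 16322)*(7836 + 11473) = ((-5/2 + 74) + 16322)*19309 = (143/2 + 16322)*19309 = (32787/2)*19309 = 633084183/2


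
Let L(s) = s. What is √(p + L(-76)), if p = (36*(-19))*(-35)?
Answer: 2*√5966 ≈ 154.48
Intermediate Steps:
p = 23940 (p = -684*(-35) = 23940)
√(p + L(-76)) = √(23940 - 76) = √23864 = 2*√5966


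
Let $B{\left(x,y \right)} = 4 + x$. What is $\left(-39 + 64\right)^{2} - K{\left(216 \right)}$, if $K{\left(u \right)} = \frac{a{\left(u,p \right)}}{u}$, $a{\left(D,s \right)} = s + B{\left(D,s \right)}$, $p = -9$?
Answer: $\frac{134789}{216} \approx 624.02$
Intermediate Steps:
$a{\left(D,s \right)} = 4 + D + s$ ($a{\left(D,s \right)} = s + \left(4 + D\right) = 4 + D + s$)
$K{\left(u \right)} = \frac{-5 + u}{u}$ ($K{\left(u \right)} = \frac{4 + u - 9}{u} = \frac{-5 + u}{u}$)
$\left(-39 + 64\right)^{2} - K{\left(216 \right)} = \left(-39 + 64\right)^{2} - \frac{-5 + 216}{216} = 25^{2} - \frac{1}{216} \cdot 211 = 625 - \frac{211}{216} = \frac{134789}{216}$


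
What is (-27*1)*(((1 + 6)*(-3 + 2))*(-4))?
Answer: -756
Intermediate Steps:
(-27*1)*(((1 + 6)*(-3 + 2))*(-4)) = -27*7*(-1)*(-4) = -(-189)*(-4) = -27*28 = -756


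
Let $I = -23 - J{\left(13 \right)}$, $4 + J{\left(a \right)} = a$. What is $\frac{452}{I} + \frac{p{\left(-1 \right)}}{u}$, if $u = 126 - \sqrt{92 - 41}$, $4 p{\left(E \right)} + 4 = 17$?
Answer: $- \frac{594983}{42200} + \frac{13 \sqrt{51}}{63300} \approx -14.098$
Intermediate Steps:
$J{\left(a \right)} = -4 + a$
$I = -32$ ($I = -23 - \left(-4 + 13\right) = -23 - 9 = -32$)
$p{\left(E \right)} = \frac{13}{4}$ ($p{\left(E \right)} = -1 + \frac{1}{4} \cdot 17 = -1 + \frac{17}{4} = \frac{13}{4}$)
$u = 126 - \sqrt{51} \approx 118.86$
$\frac{452}{I} + \frac{p{\left(-1 \right)}}{u} = \frac{452}{-32} + \frac{13}{4 \left(126 - \sqrt{51}\right)} = 452 \left(- \frac{1}{32}\right) + \frac{13}{4 \left(126 - \sqrt{51}\right)} = - \frac{113}{8} + \frac{13}{4 \left(126 - \sqrt{51}\right)}$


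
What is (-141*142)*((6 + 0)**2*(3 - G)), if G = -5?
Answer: -5766336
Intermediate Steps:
(-141*142)*((6 + 0)**2*(3 - G)) = (-141*142)*((6 + 0)**2*(3 - 1*(-5))) = -20022*6**2*(3 + 5) = -720792*8 = -20022*288 = -5766336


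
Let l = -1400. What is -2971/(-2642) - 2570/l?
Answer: 547467/184940 ≈ 2.9602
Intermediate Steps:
-2971/(-2642) - 2570/l = -2971/(-2642) - 2570/(-1400) = -2971*(-1/2642) - 2570*(-1/1400) = 2971/2642 + 257/140 = 547467/184940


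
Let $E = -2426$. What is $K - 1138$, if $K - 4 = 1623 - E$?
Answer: $2915$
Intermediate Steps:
$K = 4053$ ($K = 4 + \left(1623 - -2426\right) = 4 + \left(1623 + 2426\right) = 4 + 4049 = 4053$)
$K - 1138 = 4053 - 1138 = 2915$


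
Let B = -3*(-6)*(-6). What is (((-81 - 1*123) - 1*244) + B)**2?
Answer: 309136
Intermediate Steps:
B = -108 (B = 18*(-6) = -108)
(((-81 - 1*123) - 1*244) + B)**2 = (((-81 - 1*123) - 1*244) - 108)**2 = (((-81 - 123) - 244) - 108)**2 = ((-204 - 244) - 108)**2 = (-448 - 108)**2 = (-556)**2 = 309136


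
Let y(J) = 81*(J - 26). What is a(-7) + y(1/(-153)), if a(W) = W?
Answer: -35930/17 ≈ -2113.5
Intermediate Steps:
y(J) = -2106 + 81*J (y(J) = 81*(-26 + J) = -2106 + 81*J)
a(-7) + y(1/(-153)) = -7 + (-2106 + 81/(-153)) = -7 + (-2106 + 81*(-1/153)) = -7 + (-2106 - 9/17) = -7 - 35811/17 = -35930/17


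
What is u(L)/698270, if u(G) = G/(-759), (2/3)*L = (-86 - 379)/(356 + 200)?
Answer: 93/39289697744 ≈ 2.3670e-9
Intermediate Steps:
L = -1395/1112 (L = 3*((-86 - 379)/(356 + 200))/2 = 3*(-465/556)/2 = 3*(-465*1/556)/2 = (3/2)*(-465/556) = -1395/1112 ≈ -1.2545)
u(G) = -G/759 (u(G) = G*(-1/759) = -G/759)
u(L)/698270 = -1/759*(-1395/1112)/698270 = (465/281336)*(1/698270) = 93/39289697744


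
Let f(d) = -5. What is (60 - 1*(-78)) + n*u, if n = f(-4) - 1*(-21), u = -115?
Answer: -1702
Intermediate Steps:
n = 16 (n = -5 - 1*(-21) = -5 + 21 = 16)
(60 - 1*(-78)) + n*u = (60 - 1*(-78)) + 16*(-115) = (60 + 78) - 1840 = 138 - 1840 = -1702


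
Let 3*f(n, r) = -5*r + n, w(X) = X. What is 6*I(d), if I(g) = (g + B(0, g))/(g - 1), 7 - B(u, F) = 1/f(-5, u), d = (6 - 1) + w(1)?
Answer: 408/25 ≈ 16.320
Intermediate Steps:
d = 6 (d = (6 - 1) + 1 = 5 + 1 = 6)
f(n, r) = -5*r/3 + n/3 (f(n, r) = (-5*r + n)/3 = (n - 5*r)/3 = -5*r/3 + n/3)
B(u, F) = 7 - 1/(-5/3 - 5*u/3) (B(u, F) = 7 - 1/(-5*u/3 + (⅓)*(-5)) = 7 - 1/(-5*u/3 - 5/3) = 7 - 1/(-5/3 - 5*u/3))
I(g) = (38/5 + g)/(-1 + g) (I(g) = (g + (38 + 35*0)/(5*(1 + 0)))/(g - 1) = (g + (⅕)*(38 + 0)/1)/(-1 + g) = (g + (⅕)*1*38)/(-1 + g) = (g + 38/5)/(-1 + g) = (38/5 + g)/(-1 + g))
6*I(d) = 6*((38/5 + 6)/(-1 + 6)) = 6*((68/5)/5) = 6*((⅕)*(68/5)) = 6*(68/25) = 408/25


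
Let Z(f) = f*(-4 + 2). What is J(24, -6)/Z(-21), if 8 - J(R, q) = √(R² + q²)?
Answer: 4/21 - √17/7 ≈ -0.39854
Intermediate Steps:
Z(f) = -2*f (Z(f) = f*(-2) = -2*f)
J(R, q) = 8 - √(R² + q²)
J(24, -6)/Z(-21) = (8 - √(24² + (-6)²))/((-2*(-21))) = (8 - √(576 + 36))/42 = (8 - √612)*(1/42) = (8 - 6*√17)*(1/42) = 4/21 - √17/7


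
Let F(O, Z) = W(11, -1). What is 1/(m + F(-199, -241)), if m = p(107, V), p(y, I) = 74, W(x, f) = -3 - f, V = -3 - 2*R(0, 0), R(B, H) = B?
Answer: 1/72 ≈ 0.013889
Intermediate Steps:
V = -3 (V = -3 - 2*0 = -3 + 0 = -3)
F(O, Z) = -2 (F(O, Z) = -3 - 1*(-1) = -3 + 1 = -2)
m = 74
1/(m + F(-199, -241)) = 1/(74 - 2) = 1/72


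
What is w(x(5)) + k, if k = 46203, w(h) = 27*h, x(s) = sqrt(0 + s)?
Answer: 46203 + 27*sqrt(5) ≈ 46263.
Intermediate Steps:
x(s) = sqrt(s)
w(x(5)) + k = 27*sqrt(5) + 46203 = 46203 + 27*sqrt(5)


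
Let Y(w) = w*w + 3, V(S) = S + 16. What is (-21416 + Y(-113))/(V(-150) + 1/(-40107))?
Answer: 346684908/5374339 ≈ 64.507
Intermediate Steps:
V(S) = 16 + S
Y(w) = 3 + w² (Y(w) = w² + 3 = 3 + w²)
(-21416 + Y(-113))/(V(-150) + 1/(-40107)) = (-21416 + (3 + (-113)²))/((16 - 150) + 1/(-40107)) = (-21416 + (3 + 12769))/(-134 - 1/40107) = (-21416 + 12772)/(-5374339/40107) = -8644*(-40107/5374339) = 346684908/5374339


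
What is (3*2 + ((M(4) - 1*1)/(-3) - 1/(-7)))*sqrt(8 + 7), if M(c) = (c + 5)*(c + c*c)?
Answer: -1124*sqrt(15)/21 ≈ -207.30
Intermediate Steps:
M(c) = (5 + c)*(c + c**2)
(3*2 + ((M(4) - 1*1)/(-3) - 1/(-7)))*sqrt(8 + 7) = (3*2 + ((4*(5 + 4**2 + 6*4) - 1*1)/(-3) - 1/(-7)))*sqrt(8 + 7) = (6 + ((4*(5 + 16 + 24) - 1)*(-1/3) - 1*(-1/7)))*sqrt(15) = (6 + ((4*45 - 1)*(-1/3) + 1/7))*sqrt(15) = (6 + ((180 - 1)*(-1/3) + 1/7))*sqrt(15) = (6 + (179*(-1/3) + 1/7))*sqrt(15) = (6 + (-179/3 + 1/7))*sqrt(15) = (6 - 1250/21)*sqrt(15) = -1124*sqrt(15)/21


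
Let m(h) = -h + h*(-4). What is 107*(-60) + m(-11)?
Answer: -6365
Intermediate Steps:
m(h) = -5*h (m(h) = -h - 4*h = -5*h)
107*(-60) + m(-11) = 107*(-60) - 5*(-11) = -6420 + 55 = -6365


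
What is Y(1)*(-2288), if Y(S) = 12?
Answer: -27456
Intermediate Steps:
Y(1)*(-2288) = 12*(-2288) = -27456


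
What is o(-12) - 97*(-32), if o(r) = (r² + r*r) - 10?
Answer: 3382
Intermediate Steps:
o(r) = -10 + 2*r² (o(r) = (r² + r²) - 10 = 2*r² - 10 = -10 + 2*r²)
o(-12) - 97*(-32) = (-10 + 2*(-12)²) - 97*(-32) = (-10 + 2*144) + 3104 = (-10 + 288) + 3104 = 278 + 3104 = 3382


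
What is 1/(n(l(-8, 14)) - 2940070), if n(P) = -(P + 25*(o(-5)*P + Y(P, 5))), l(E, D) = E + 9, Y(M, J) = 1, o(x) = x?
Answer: -1/2939971 ≈ -3.4014e-7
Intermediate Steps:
l(E, D) = 9 + E
n(P) = -25 + 124*P (n(P) = -(P + 25*(-5*P + 1)) = -(P + 25*(1 - 5*P)) = -(P + (25 - 125*P)) = -(25 - 124*P) = -25 + 124*P)
1/(n(l(-8, 14)) - 2940070) = 1/((-25 + 124*(9 - 8)) - 2940070) = 1/((-25 + 124*1) - 2940070) = 1/((-25 + 124) - 2940070) = 1/(99 - 2940070) = 1/(-2939971) = -1/2939971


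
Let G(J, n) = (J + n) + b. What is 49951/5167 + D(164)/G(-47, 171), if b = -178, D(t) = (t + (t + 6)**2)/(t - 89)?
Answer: 8687977/3487725 ≈ 2.4910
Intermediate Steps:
D(t) = (t + (6 + t)**2)/(-89 + t)
G(J, n) = -178 + J + n (G(J, n) = (J + n) - 178 = -178 + J + n)
49951/5167 + D(164)/G(-47, 171) = 49951/5167 + ((164 + (6 + 164)**2)/(-89 + 164))/(-178 - 47 + 171) = 49951*(1/5167) + ((164 + 170**2)/75)/(-54) = 49951/5167 + ((164 + 28900)/75)*(-1/54) = 49951/5167 + ((1/75)*29064)*(-1/54) = 49951/5167 + (9688/25)*(-1/54) = 49951/5167 - 4844/675 = 8687977/3487725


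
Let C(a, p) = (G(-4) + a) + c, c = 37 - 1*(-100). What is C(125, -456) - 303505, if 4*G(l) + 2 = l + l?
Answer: -606491/2 ≈ -3.0325e+5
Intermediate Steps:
G(l) = -½ + l/2 (G(l) = -½ + (l + l)/4 = -½ + (2*l)/4 = -½ + l/2)
c = 137 (c = 37 + 100 = 137)
C(a, p) = 269/2 + a (C(a, p) = ((-½ + (½)*(-4)) + a) + 137 = ((-½ - 2) + a) + 137 = (-5/2 + a) + 137 = 269/2 + a)
C(125, -456) - 303505 = (269/2 + 125) - 303505 = 519/2 - 303505 = -606491/2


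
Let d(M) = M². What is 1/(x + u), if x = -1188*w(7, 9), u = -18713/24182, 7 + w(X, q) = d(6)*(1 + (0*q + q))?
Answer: -24182/10141078961 ≈ -2.3846e-6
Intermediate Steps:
w(X, q) = 29 + 36*q (w(X, q) = -7 + 6²*(1 + (0*q + q)) = -7 + 36*(1 + (0 + q)) = -7 + 36*(1 + q) = -7 + (36 + 36*q) = 29 + 36*q)
u = -18713/24182 (u = -18713*1/24182 = -18713/24182 ≈ -0.77384)
x = -419364 (x = -1188*(29 + 36*9) = -1188*(29 + 324) = -1188*353 = -419364)
1/(x + u) = 1/(-419364 - 18713/24182) = 1/(-10141078961/24182) = -24182/10141078961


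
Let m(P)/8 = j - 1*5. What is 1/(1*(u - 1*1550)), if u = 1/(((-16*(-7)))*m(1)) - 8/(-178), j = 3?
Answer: -159488/247199321 ≈ -0.00064518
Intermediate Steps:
m(P) = -16 (m(P) = 8*(3 - 1*5) = 8*(3 - 5) = 8*(-2) = -16)
u = 7079/159488 (u = 1/(-16*(-7)*(-16)) - 8/(-178) = -1/16/112 - 8*(-1/178) = (1/112)*(-1/16) + 4/89 = -1/1792 + 4/89 = 7079/159488 ≈ 0.044386)
1/(1*(u - 1*1550)) = 1/(1*(7079/159488 - 1*1550)) = 1/(1*(7079/159488 - 1550)) = 1/(1*(-247199321/159488)) = 1/(-247199321/159488) = -159488/247199321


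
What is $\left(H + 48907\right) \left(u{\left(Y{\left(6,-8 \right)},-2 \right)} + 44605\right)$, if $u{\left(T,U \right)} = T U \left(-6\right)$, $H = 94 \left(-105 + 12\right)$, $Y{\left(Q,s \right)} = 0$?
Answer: $1791559825$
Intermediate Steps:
$H = -8742$ ($H = 94 \left(-93\right) = -8742$)
$u{\left(T,U \right)} = - 6 T U$
$\left(H + 48907\right) \left(u{\left(Y{\left(6,-8 \right)},-2 \right)} + 44605\right) = \left(-8742 + 48907\right) \left(\left(-6\right) 0 \left(-2\right) + 44605\right) = 40165 \left(0 + 44605\right) = 40165 \cdot 44605 = 1791559825$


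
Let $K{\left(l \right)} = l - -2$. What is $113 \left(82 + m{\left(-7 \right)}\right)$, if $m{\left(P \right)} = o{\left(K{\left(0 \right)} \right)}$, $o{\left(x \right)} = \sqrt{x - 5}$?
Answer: $9266 + 113 i \sqrt{3} \approx 9266.0 + 195.72 i$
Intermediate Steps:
$K{\left(l \right)} = 2 + l$ ($K{\left(l \right)} = l + 2 = 2 + l$)
$o{\left(x \right)} = \sqrt{-5 + x}$
$m{\left(P \right)} = i \sqrt{3}$ ($m{\left(P \right)} = \sqrt{-5 + \left(2 + 0\right)} = \sqrt{-5 + 2} = \sqrt{-3} = i \sqrt{3}$)
$113 \left(82 + m{\left(-7 \right)}\right) = 113 \left(82 + i \sqrt{3}\right) = 9266 + 113 i \sqrt{3}$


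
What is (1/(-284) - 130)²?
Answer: 1363160241/80656 ≈ 16901.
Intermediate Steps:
(1/(-284) - 130)² = (-1/284 - 130)² = (-36921/284)² = 1363160241/80656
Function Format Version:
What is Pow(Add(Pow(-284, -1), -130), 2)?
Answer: Rational(1363160241, 80656) ≈ 16901.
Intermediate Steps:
Pow(Add(Pow(-284, -1), -130), 2) = Pow(Add(Rational(-1, 284), -130), 2) = Pow(Rational(-36921, 284), 2) = Rational(1363160241, 80656)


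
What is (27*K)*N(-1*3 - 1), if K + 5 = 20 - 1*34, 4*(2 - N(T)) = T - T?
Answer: -1026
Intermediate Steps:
N(T) = 2 (N(T) = 2 - (T - T)/4 = 2 - ¼*0 = 2 + 0 = 2)
K = -19 (K = -5 + (20 - 1*34) = -5 + (20 - 34) = -5 - 14 = -19)
(27*K)*N(-1*3 - 1) = (27*(-19))*2 = -513*2 = -1026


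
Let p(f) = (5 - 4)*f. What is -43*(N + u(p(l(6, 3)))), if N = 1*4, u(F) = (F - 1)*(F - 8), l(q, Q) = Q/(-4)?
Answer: -13287/16 ≈ -830.44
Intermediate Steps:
l(q, Q) = -Q/4 (l(q, Q) = Q*(-1/4) = -Q/4)
p(f) = f (p(f) = 1*f = f)
u(F) = (-1 + F)*(-8 + F)
N = 4
-43*(N + u(p(l(6, 3)))) = -43*(4 + (8 + (-1/4*3)**2 - (-9)*3/4)) = -43*(4 + (8 + (-3/4)**2 - 9*(-3/4))) = -43*(4 + (8 + 9/16 + 27/4)) = -43*(4 + 245/16) = -43*309/16 = -13287/16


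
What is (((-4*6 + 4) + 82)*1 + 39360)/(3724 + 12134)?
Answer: 19711/7929 ≈ 2.4859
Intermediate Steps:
(((-4*6 + 4) + 82)*1 + 39360)/(3724 + 12134) = (((-24 + 4) + 82)*1 + 39360)/15858 = ((-20 + 82)*1 + 39360)*(1/15858) = (62*1 + 39360)*(1/15858) = (62 + 39360)*(1/15858) = 39422*(1/15858) = 19711/7929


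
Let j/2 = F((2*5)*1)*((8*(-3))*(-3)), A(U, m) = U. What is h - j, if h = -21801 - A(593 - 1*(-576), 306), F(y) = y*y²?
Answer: -166970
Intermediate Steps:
F(y) = y³
j = 144000 (j = 2*(((2*5)*1)³*((8*(-3))*(-3))) = 2*((10*1)³*(-24*(-3))) = 2*(10³*72) = 2*(1000*72) = 2*72000 = 144000)
h = -22970 (h = -21801 - (593 - 1*(-576)) = -21801 - (593 + 576) = -21801 - 1*1169 = -21801 - 1169 = -22970)
h - j = -22970 - 1*144000 = -22970 - 144000 = -166970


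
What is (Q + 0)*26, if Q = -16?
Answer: -416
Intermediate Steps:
(Q + 0)*26 = (-16 + 0)*26 = -16*26 = -416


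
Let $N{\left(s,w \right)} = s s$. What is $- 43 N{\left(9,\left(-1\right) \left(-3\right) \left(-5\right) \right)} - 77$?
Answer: $-3560$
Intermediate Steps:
$N{\left(s,w \right)} = s^{2}$
$- 43 N{\left(9,\left(-1\right) \left(-3\right) \left(-5\right) \right)} - 77 = - 43 \cdot 9^{2} - 77 = \left(-43\right) 81 - 77 = -3483 - 77 = -3560$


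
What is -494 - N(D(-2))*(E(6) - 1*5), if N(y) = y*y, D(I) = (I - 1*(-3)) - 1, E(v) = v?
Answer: -494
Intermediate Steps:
D(I) = 2 + I (D(I) = (I + 3) - 1 = (3 + I) - 1 = 2 + I)
N(y) = y²
-494 - N(D(-2))*(E(6) - 1*5) = -494 - (2 - 2)²*(6 - 1*5) = -494 - 0²*(6 - 5) = -494 - 0 = -494 - 1*0 = -494 + 0 = -494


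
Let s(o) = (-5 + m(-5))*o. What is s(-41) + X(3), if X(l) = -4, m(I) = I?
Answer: 406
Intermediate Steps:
s(o) = -10*o (s(o) = (-5 - 5)*o = -10*o)
s(-41) + X(3) = -10*(-41) - 4 = 410 - 4 = 406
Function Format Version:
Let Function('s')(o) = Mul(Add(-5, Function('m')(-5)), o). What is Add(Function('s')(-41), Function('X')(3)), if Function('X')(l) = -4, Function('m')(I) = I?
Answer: 406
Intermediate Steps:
Function('s')(o) = Mul(-10, o) (Function('s')(o) = Mul(Add(-5, -5), o) = Mul(-10, o))
Add(Function('s')(-41), Function('X')(3)) = Add(Mul(-10, -41), -4) = Add(410, -4) = 406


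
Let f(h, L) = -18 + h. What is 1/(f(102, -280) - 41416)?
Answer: -1/41332 ≈ -2.4194e-5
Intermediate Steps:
1/(f(102, -280) - 41416) = 1/((-18 + 102) - 41416) = 1/(84 - 41416) = 1/(-41332) = -1/41332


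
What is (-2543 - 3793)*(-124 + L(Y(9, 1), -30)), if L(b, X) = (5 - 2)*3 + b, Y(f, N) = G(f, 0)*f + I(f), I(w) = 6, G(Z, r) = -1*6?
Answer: 1032768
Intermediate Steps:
G(Z, r) = -6
Y(f, N) = 6 - 6*f (Y(f, N) = -6*f + 6 = 6 - 6*f)
L(b, X) = 9 + b (L(b, X) = 3*3 + b = 9 + b)
(-2543 - 3793)*(-124 + L(Y(9, 1), -30)) = (-2543 - 3793)*(-124 + (9 + (6 - 6*9))) = -6336*(-124 + (9 + (6 - 54))) = -6336*(-124 + (9 - 48)) = -6336*(-124 - 39) = -6336*(-163) = 1032768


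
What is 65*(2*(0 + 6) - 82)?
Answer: -4550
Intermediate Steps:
65*(2*(0 + 6) - 82) = 65*(2*6 - 82) = 65*(12 - 82) = 65*(-70) = -4550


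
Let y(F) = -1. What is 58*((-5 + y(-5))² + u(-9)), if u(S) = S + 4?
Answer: 1798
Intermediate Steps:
u(S) = 4 + S
58*((-5 + y(-5))² + u(-9)) = 58*((-5 - 1)² + (4 - 9)) = 58*((-6)² - 5) = 58*(36 - 5) = 58*31 = 1798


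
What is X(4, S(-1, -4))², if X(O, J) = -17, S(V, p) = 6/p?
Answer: 289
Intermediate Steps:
X(4, S(-1, -4))² = (-17)² = 289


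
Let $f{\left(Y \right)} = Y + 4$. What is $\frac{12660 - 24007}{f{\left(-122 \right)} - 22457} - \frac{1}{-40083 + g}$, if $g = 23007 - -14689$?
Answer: $\frac{3872552}{7698075} \approx 0.50305$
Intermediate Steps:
$f{\left(Y \right)} = 4 + Y$
$g = 37696$ ($g = 23007 + 14689 = 37696$)
$\frac{12660 - 24007}{f{\left(-122 \right)} - 22457} - \frac{1}{-40083 + g} = \frac{12660 - 24007}{\left(4 - 122\right) - 22457} - \frac{1}{-40083 + 37696} = - \frac{11347}{-118 - 22457} - \frac{1}{-2387} = - \frac{11347}{-22575} - - \frac{1}{2387} = \left(-11347\right) \left(- \frac{1}{22575}\right) + \frac{1}{2387} = \frac{1621}{3225} + \frac{1}{2387} = \frac{3872552}{7698075}$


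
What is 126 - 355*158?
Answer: -55964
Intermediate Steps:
126 - 355*158 = 126 - 56090 = -55964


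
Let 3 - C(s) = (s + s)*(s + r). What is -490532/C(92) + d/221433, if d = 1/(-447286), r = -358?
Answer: -48584192955274763/4847900835377586 ≈ -10.022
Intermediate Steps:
d = -1/447286 ≈ -2.2357e-6
C(s) = 3 - 2*s*(-358 + s) (C(s) = 3 - (s + s)*(s - 358) = 3 - 2*s*(-358 + s))
-490532/C(92) + d/221433 = -490532/(3 - 2*92**2 + 716*92) - 1/447286/221433 = -490532/(3 - 2*8464 + 65872) - 1/447286*1/221433 = -490532/(3 - 16928 + 65872) - 1/99043880838 = -490532/48947 - 1/99043880838 = -48584192955274763/4847900835377586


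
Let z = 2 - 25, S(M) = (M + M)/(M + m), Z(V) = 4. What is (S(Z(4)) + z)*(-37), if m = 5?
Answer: 7363/9 ≈ 818.11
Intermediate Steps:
S(M) = 2*M/(5 + M) (S(M) = (M + M)/(M + 5) = (2*M)/(5 + M) = 2*M/(5 + M))
z = -23
(S(Z(4)) + z)*(-37) = (2*4/(5 + 4) - 23)*(-37) = (2*4/9 - 23)*(-37) = (2*4*(⅑) - 23)*(-37) = (8/9 - 23)*(-37) = -199/9*(-37) = 7363/9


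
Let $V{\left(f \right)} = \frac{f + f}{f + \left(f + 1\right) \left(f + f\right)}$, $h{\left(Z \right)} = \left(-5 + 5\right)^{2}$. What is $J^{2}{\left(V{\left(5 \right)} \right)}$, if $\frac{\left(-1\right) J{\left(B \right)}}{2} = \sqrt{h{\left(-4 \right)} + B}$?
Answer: $\frac{8}{13} \approx 0.61539$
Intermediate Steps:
$h{\left(Z \right)} = 0$ ($h{\left(Z \right)} = 0^{2} = 0$)
$V{\left(f \right)} = \frac{2 f}{f + 2 f \left(1 + f\right)}$ ($V{\left(f \right)} = \frac{2 f}{f + \left(1 + f\right) 2 f} = \frac{2 f}{f + 2 f \left(1 + f\right)}$)
$J{\left(B \right)} = - 2 \sqrt{B}$ ($J{\left(B \right)} = - 2 \sqrt{0 + B} = - 2 \sqrt{B}$)
$J^{2}{\left(V{\left(5 \right)} \right)} = \left(- 2 \sqrt{\frac{2}{3 + 2 \cdot 5}}\right)^{2} = \left(- 2 \sqrt{\frac{2}{3 + 10}}\right)^{2} = \left(- 2 \sqrt{\frac{2}{13}}\right)^{2} = \left(- 2 \frac{\sqrt{26}}{13}\right)^{2} = \left(- \frac{2 \sqrt{26}}{13}\right)^{2} = \frac{8}{13}$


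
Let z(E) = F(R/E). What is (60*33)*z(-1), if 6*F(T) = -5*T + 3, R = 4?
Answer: 7590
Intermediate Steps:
F(T) = ½ - 5*T/6 (F(T) = (-5*T + 3)/6 = (3 - 5*T)/6 = ½ - 5*T/6)
z(E) = ½ - 10/(3*E)
(60*33)*z(-1) = (60*33)*((⅙)*(-20 + 3*(-1))/(-1)) = 1980*((⅙)*(-1)*(-20 - 3)) = 1980*((⅙)*(-1)*(-23)) = 1980*(23/6) = 7590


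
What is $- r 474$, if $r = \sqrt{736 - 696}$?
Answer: $- 948 \sqrt{10} \approx -2997.8$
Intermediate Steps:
$r = 2 \sqrt{10}$ ($r = \sqrt{40} = 2 \sqrt{10} \approx 6.3246$)
$- r 474 = - 2 \sqrt{10} \cdot 474 = - 948 \sqrt{10}$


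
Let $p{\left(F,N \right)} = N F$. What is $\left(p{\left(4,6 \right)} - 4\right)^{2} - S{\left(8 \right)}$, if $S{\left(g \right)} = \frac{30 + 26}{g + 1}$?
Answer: $\frac{3544}{9} \approx 393.78$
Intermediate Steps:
$p{\left(F,N \right)} = F N$
$S{\left(g \right)} = \frac{56}{1 + g}$
$\left(p{\left(4,6 \right)} - 4\right)^{2} - S{\left(8 \right)} = \left(4 \cdot 6 - 4\right)^{2} - \frac{56}{1 + 8} = \left(24 - 4\right)^{2} - \frac{56}{9} = 20^{2} - 56 \cdot \frac{1}{9} = 400 - \frac{56}{9} = \frac{3544}{9}$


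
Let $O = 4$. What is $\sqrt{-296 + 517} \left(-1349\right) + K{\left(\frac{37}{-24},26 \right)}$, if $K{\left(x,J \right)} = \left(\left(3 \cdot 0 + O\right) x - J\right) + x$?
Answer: $- \frac{809}{24} - 1349 \sqrt{221} \approx -20088.0$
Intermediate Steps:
$K{\left(x,J \right)} = - J + 5 x$ ($K{\left(x,J \right)} = \left(\left(3 \cdot 0 + 4\right) x - J\right) + x = \left(\left(0 + 4\right) x - J\right) + x = \left(4 x - J\right) + x = \left(- J + 4 x\right) + x = - J + 5 x$)
$\sqrt{-296 + 517} \left(-1349\right) + K{\left(\frac{37}{-24},26 \right)} = \sqrt{-296 + 517} \left(-1349\right) + \left(\left(-1\right) 26 + 5 \frac{37}{-24}\right) = \sqrt{221} \left(-1349\right) - \left(26 - 5 \cdot 37 \left(- \frac{1}{24}\right)\right) = - 1349 \sqrt{221} + \left(-26 + 5 \left(- \frac{37}{24}\right)\right) = - 1349 \sqrt{221} - \frac{809}{24} = - \frac{809}{24} - 1349 \sqrt{221}$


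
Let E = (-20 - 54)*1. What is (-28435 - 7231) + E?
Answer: -35740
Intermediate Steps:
E = -74 (E = -74*1 = -74)
(-28435 - 7231) + E = (-28435 - 7231) - 74 = -35666 - 74 = -35740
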